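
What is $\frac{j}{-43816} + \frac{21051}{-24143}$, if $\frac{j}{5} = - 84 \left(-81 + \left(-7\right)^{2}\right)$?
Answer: $- \frac{155856567}{132231211} \approx -1.1787$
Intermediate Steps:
$j = 13440$ ($j = 5 \left(- 84 \left(-81 + \left(-7\right)^{2}\right)\right) = 5 \left(- 84 \left(-81 + 49\right)\right) = 5 \left(\left(-84\right) \left(-32\right)\right) = 5 \cdot 2688 = 13440$)
$\frac{j}{-43816} + \frac{21051}{-24143} = \frac{13440}{-43816} + \frac{21051}{-24143} = 13440 \left(- \frac{1}{43816}\right) + 21051 \left(- \frac{1}{24143}\right) = - \frac{1680}{5477} - \frac{21051}{24143} = - \frac{155856567}{132231211}$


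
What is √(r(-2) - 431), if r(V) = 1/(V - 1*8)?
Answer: 3*I*√4790/10 ≈ 20.763*I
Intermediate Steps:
r(V) = 1/(-8 + V) (r(V) = 1/(V - 8) = 1/(-8 + V))
√(r(-2) - 431) = √(1/(-8 - 2) - 431) = √(1/(-10) - 431) = √(-⅒ - 431) = √(-4311/10) = 3*I*√4790/10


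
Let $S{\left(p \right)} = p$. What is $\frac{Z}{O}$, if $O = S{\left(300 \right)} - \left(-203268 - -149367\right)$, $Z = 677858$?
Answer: $\frac{677858}{54201} \approx 12.506$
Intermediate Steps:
$O = 54201$ ($O = 300 - \left(-203268 - -149367\right) = 300 - \left(-203268 + 149367\right) = 300 - -53901 = 300 + 53901 = 54201$)
$\frac{Z}{O} = \frac{677858}{54201}$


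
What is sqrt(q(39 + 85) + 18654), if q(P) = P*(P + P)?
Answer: sqrt(49406) ≈ 222.27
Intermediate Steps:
q(P) = 2*P**2 (q(P) = P*(2*P) = 2*P**2)
sqrt(q(39 + 85) + 18654) = sqrt(2*(39 + 85)**2 + 18654) = sqrt(2*124**2 + 18654) = sqrt(2*15376 + 18654) = sqrt(30752 + 18654) = sqrt(49406)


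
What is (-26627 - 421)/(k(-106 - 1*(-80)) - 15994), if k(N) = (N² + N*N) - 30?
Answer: 483/262 ≈ 1.8435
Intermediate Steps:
k(N) = -30 + 2*N² (k(N) = (N² + N²) - 30 = 2*N² - 30 = -30 + 2*N²)
(-26627 - 421)/(k(-106 - 1*(-80)) - 15994) = (-26627 - 421)/((-30 + 2*(-106 - 1*(-80))²) - 15994) = -27048/((-30 + 2*(-106 + 80)²) - 15994) = -27048/((-30 + 2*(-26)²) - 15994) = -27048/((-30 + 2*676) - 15994) = -27048/((-30 + 1352) - 15994) = -27048/(1322 - 15994) = -27048/(-14672) = -27048*(-1/14672) = 483/262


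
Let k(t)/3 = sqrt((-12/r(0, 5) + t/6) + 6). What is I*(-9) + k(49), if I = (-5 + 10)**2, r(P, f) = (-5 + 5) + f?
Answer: -225 + sqrt(10590)/10 ≈ -214.71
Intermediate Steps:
r(P, f) = f (r(P, f) = 0 + f = f)
I = 25 (I = 5**2 = 25)
k(t) = 3*sqrt(18/5 + t/6) (k(t) = 3*sqrt((-12/5 + t/6) + 6) = 3*sqrt(18/5 + t/6))
I*(-9) + k(49) = 25*(-9) + sqrt(3240 + 150*49)/10 = -225 + sqrt(3240 + 7350)/10 = -225 + sqrt(10590)/10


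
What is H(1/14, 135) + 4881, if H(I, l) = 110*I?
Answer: 34222/7 ≈ 4888.9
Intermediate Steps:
H(1/14, 135) + 4881 = 110/14 + 4881 = 110*(1/14) + 4881 = 55/7 + 4881 = 34222/7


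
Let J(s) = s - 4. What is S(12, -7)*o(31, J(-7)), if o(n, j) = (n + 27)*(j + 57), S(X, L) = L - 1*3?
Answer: -26680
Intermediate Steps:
J(s) = -4 + s
S(X, L) = -3 + L (S(X, L) = L - 3 = -3 + L)
o(n, j) = (27 + n)*(57 + j)
S(12, -7)*o(31, J(-7)) = (-3 - 7)*(1539 + 27*(-4 - 7) + 57*31 + (-4 - 7)*31) = -10*(1539 + 27*(-11) + 1767 - 11*31) = -10*(1539 - 297 + 1767 - 341) = -10*2668 = -26680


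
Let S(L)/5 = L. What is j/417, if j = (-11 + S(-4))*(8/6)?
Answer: -124/1251 ≈ -0.099121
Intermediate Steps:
S(L) = 5*L
j = -124/3 (j = (-11 + 5*(-4))*(8/6) = (-11 - 20)*(8*(1/6)) = -31*4/3 = -124/3 ≈ -41.333)
j/417 = -124/3/417 = -124/3*1/417 = -124/1251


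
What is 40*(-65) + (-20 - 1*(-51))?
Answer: -2569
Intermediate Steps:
40*(-65) + (-20 - 1*(-51)) = -2600 + (-20 + 51) = -2600 + 31 = -2569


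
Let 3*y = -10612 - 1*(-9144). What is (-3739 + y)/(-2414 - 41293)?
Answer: 12685/131121 ≈ 0.096743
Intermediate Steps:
y = -1468/3 (y = (-10612 - 1*(-9144))/3 = (-10612 + 9144)/3 = (⅓)*(-1468) = -1468/3 ≈ -489.33)
(-3739 + y)/(-2414 - 41293) = (-3739 - 1468/3)/(-2414 - 41293) = -12685/3/(-43707) = -12685/3*(-1/43707) = 12685/131121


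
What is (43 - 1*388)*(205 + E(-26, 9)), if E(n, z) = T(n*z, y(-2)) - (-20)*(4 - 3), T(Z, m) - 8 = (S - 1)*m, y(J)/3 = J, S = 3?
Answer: -76245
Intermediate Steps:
y(J) = 3*J
T(Z, m) = 8 + 2*m (T(Z, m) = 8 + (3 - 1)*m = 8 + 2*m)
E(n, z) = 16 (E(n, z) = (8 + 2*(3*(-2))) - (-20)*(4 - 3) = (8 + 2*(-6)) - (-20) = (8 - 12) - 5*(-4) = -4 + 20 = 16)
(43 - 1*388)*(205 + E(-26, 9)) = (43 - 1*388)*(205 + 16) = (43 - 388)*221 = -345*221 = -76245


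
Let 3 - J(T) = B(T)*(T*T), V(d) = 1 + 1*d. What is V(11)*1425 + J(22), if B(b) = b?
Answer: 6455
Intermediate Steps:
V(d) = 1 + d
J(T) = 3 - T³ (J(T) = 3 - T*T*T = 3 - T*T² = 3 - T³)
V(11)*1425 + J(22) = (1 + 11)*1425 + (3 - 1*22³) = 12*1425 + (3 - 1*10648) = 17100 + (3 - 10648) = 17100 - 10645 = 6455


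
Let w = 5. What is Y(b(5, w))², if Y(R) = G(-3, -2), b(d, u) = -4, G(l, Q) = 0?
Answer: 0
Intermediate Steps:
Y(R) = 0
Y(b(5, w))² = 0² = 0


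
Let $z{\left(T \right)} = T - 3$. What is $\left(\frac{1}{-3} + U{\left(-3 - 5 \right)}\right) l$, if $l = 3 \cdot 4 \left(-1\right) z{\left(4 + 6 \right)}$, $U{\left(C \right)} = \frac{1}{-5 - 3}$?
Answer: $\frac{77}{2} \approx 38.5$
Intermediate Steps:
$z{\left(T \right)} = -3 + T$ ($z{\left(T \right)} = T - 3 = -3 + T$)
$U{\left(C \right)} = - \frac{1}{8}$ ($U{\left(C \right)} = \frac{1}{-8} = - \frac{1}{8}$)
$l = -84$ ($l = 3 \cdot 4 \left(-1\right) \left(-3 + \left(4 + 6\right)\right) = 12 \left(-1\right) \left(-3 + 10\right) = \left(-12\right) 7 = -84$)
$\left(\frac{1}{-3} + U{\left(-3 - 5 \right)}\right) l = \left(\frac{1}{-3} - \frac{1}{8}\right) \left(-84\right) = \left(- \frac{1}{3} - \frac{1}{8}\right) \left(-84\right) = \left(- \frac{11}{24}\right) \left(-84\right) = \frac{77}{2}$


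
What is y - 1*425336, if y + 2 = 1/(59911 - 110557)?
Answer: -21541668349/50646 ≈ -4.2534e+5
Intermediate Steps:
y = -101293/50646 (y = -2 + 1/(59911 - 110557) = -2 + 1/(-50646) = -2 - 1/50646 = -101293/50646 ≈ -2.0000)
y - 1*425336 = -101293/50646 - 1*425336 = -101293/50646 - 425336 = -21541668349/50646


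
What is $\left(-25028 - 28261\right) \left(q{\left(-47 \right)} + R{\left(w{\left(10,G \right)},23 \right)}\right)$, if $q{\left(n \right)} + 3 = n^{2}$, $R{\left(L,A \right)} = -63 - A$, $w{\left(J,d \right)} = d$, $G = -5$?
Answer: $-112972680$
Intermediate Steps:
$q{\left(n \right)} = -3 + n^{2}$
$\left(-25028 - 28261\right) \left(q{\left(-47 \right)} + R{\left(w{\left(10,G \right)},23 \right)}\right) = \left(-25028 - 28261\right) \left(\left(-3 + \left(-47\right)^{2}\right) - 86\right) = - 53289 \left(\left(-3 + 2209\right) - 86\right) = - 53289 \left(2206 - 86\right) = \left(-53289\right) 2120 = -112972680$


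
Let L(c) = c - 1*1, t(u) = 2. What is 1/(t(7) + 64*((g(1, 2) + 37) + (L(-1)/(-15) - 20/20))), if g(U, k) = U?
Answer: 15/35678 ≈ 0.00042043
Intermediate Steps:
L(c) = -1 + c (L(c) = c - 1 = -1 + c)
1/(t(7) + 64*((g(1, 2) + 37) + (L(-1)/(-15) - 20/20))) = 1/(2 + 64*((1 + 37) + ((-1 - 1)/(-15) - 20/20))) = 1/(2 + 64*(38 + (-2*(-1/15) - 20*1/20))) = 1/(2 + 64*(38 + (2/15 - 1))) = 1/(2 + 64*(38 - 13/15)) = 1/(2 + 64*(557/15)) = 1/(2 + 35648/15) = 1/(35678/15) = 15/35678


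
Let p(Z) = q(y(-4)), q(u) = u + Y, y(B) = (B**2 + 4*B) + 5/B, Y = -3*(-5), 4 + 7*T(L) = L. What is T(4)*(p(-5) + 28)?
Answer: 0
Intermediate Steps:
T(L) = -4/7 + L/7
Y = 15
y(B) = B**2 + 4*B + 5/B
q(u) = 15 + u (q(u) = u + 15 = 15 + u)
p(Z) = 55/4 (p(Z) = 15 + (5 + (-4)**2*(4 - 4))/(-4) = 15 - (5 + 16*0)/4 = 15 - (5 + 0)/4 = 15 - 1/4*5 = 15 - 5/4 = 55/4)
T(4)*(p(-5) + 28) = (-4/7 + (1/7)*4)*(55/4 + 28) = (-4/7 + 4/7)*(167/4) = 0*(167/4) = 0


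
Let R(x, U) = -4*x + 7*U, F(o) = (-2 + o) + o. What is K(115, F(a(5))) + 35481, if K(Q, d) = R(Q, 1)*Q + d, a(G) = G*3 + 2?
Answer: -16582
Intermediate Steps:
a(G) = 2 + 3*G (a(G) = 3*G + 2 = 2 + 3*G)
F(o) = -2 + 2*o
K(Q, d) = d + Q*(7 - 4*Q) (K(Q, d) = (-4*Q + 7*1)*Q + d = (-4*Q + 7)*Q + d = (7 - 4*Q)*Q + d = Q*(7 - 4*Q) + d = d + Q*(7 - 4*Q))
K(115, F(a(5))) + 35481 = ((-2 + 2*(2 + 3*5)) - 1*115*(-7 + 4*115)) + 35481 = ((-2 + 2*(2 + 15)) - 1*115*(-7 + 460)) + 35481 = ((-2 + 2*17) - 1*115*453) + 35481 = ((-2 + 34) - 52095) + 35481 = (32 - 52095) + 35481 = -52063 + 35481 = -16582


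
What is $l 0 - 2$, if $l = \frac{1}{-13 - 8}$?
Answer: $-2$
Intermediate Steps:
$l = - \frac{1}{21}$ ($l = \frac{1}{-21} = - \frac{1}{21} \approx -0.047619$)
$l 0 - 2 = \left(- \frac{1}{21}\right) 0 - 2 = 0 - 2 = -2$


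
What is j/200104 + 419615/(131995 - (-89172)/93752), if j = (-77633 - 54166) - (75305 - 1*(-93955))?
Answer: 1036617525834403/619065967594712 ≈ 1.6745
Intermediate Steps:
j = -301059 (j = -131799 - (75305 + 93955) = -131799 - 1*169260 = -131799 - 169260 = -301059)
j/200104 + 419615/(131995 - (-89172)/93752) = -301059/200104 + 419615/(131995 - (-89172)/93752) = -301059*1/200104 + 419615/(131995 - (-89172)/93752) = -301059/200104 + 419615/(131995 - 1*(-22293/23438)) = -301059/200104 + 419615/(131995 + 22293/23438) = -301059/200104 + 419615/(3093721103/23438) = -301059/200104 + 419615*(23438/3093721103) = -301059/200104 + 9834936370/3093721103 = 1036617525834403/619065967594712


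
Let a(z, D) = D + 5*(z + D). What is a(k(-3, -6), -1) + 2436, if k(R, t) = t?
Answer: 2400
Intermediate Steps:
a(z, D) = 5*z + 6*D (a(z, D) = D + 5*(D + z) = D + (5*D + 5*z) = 5*z + 6*D)
a(k(-3, -6), -1) + 2436 = (5*(-6) + 6*(-1)) + 2436 = (-30 - 6) + 2436 = -36 + 2436 = 2400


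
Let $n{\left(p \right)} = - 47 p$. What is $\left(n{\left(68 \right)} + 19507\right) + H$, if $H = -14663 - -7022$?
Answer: $8670$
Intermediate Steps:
$H = -7641$ ($H = -14663 + 7022 = -7641$)
$\left(n{\left(68 \right)} + 19507\right) + H = \left(\left(-47\right) 68 + 19507\right) - 7641 = \left(-3196 + 19507\right) - 7641 = 16311 - 7641 = 8670$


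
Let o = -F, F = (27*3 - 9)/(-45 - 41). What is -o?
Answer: -36/43 ≈ -0.83721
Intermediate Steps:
F = -36/43 (F = (81 - 9)/(-86) = 72*(-1/86) = -36/43 ≈ -0.83721)
o = 36/43 (o = -1*(-36/43) = 36/43 ≈ 0.83721)
-o = -1*36/43 = -36/43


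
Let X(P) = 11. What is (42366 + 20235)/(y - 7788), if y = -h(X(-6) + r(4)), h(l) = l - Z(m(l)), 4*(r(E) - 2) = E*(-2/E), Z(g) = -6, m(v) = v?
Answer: -125202/15613 ≈ -8.0191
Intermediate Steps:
r(E) = 3/2 (r(E) = 2 + (E*(-2/E))/4 = 2 + (¼)*(-2) = 2 - ½ = 3/2)
h(l) = 6 + l (h(l) = l - 1*(-6) = l + 6 = 6 + l)
y = -37/2 (y = -(6 + (11 + 3/2)) = -(6 + 25/2) = -1*37/2 = -37/2 ≈ -18.500)
(42366 + 20235)/(y - 7788) = (42366 + 20235)/(-37/2 - 7788) = 62601/(-15613/2) = 62601*(-2/15613) = -125202/15613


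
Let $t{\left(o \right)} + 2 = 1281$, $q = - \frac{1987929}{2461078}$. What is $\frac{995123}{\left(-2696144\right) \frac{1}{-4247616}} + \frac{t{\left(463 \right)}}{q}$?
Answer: $\frac{524643196002136234}{334983927861} \approx 1.5662 \cdot 10^{6}$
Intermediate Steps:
$q = - \frac{1987929}{2461078}$ ($q = \left(-1987929\right) \frac{1}{2461078} = - \frac{1987929}{2461078} \approx -0.80775$)
$t{\left(o \right)} = 1279$ ($t{\left(o \right)} = -2 + 1281 = 1279$)
$\frac{995123}{\left(-2696144\right) \frac{1}{-4247616}} + \frac{t{\left(463 \right)}}{q} = \frac{995123}{\left(-2696144\right) \frac{1}{-4247616}} + \frac{1279}{- \frac{1987929}{2461078}} = \frac{995123}{\left(-2696144\right) \left(- \frac{1}{4247616}\right)} + 1279 \left(- \frac{2461078}{1987929}\right) = \frac{995123}{\frac{168509}{265476}} - \frac{3147718762}{1987929} = 995123 \cdot \frac{265476}{168509} - \frac{3147718762}{1987929} = \frac{264181273548}{168509} - \frac{3147718762}{1987929} = \frac{524643196002136234}{334983927861}$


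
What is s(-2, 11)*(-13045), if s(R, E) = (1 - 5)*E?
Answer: 573980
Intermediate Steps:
s(R, E) = -4*E
s(-2, 11)*(-13045) = -4*11*(-13045) = -44*(-13045) = 573980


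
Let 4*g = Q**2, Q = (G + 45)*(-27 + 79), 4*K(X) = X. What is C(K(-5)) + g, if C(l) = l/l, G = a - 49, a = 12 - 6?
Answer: 2705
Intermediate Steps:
a = 6
K(X) = X/4
G = -43 (G = 6 - 49 = -43)
C(l) = 1
Q = 104 (Q = (-43 + 45)*(-27 + 79) = 2*52 = 104)
g = 2704 (g = (1/4)*104**2 = (1/4)*10816 = 2704)
C(K(-5)) + g = 1 + 2704 = 2705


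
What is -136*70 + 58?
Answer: -9462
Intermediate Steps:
-136*70 + 58 = -9520 + 58 = -9462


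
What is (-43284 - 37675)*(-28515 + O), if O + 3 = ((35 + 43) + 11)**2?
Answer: 1667512523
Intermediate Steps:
O = 7918 (O = -3 + ((35 + 43) + 11)**2 = -3 + (78 + 11)**2 = -3 + 89**2 = -3 + 7921 = 7918)
(-43284 - 37675)*(-28515 + O) = (-43284 - 37675)*(-28515 + 7918) = -80959*(-20597) = 1667512523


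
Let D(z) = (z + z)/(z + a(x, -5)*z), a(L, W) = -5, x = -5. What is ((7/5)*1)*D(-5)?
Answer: -7/10 ≈ -0.70000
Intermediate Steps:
D(z) = -½ (D(z) = (z + z)/(z - 5*z) = (2*z)/((-4*z)) = (2*z)*(-1/(4*z)) = -½)
((7/5)*1)*D(-5) = ((7/5)*1)*(-½) = (7/5)*(-½) = -7/10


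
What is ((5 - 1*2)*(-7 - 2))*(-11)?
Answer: 297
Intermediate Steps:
((5 - 1*2)*(-7 - 2))*(-11) = ((5 - 2)*(-9))*(-11) = (3*(-9))*(-11) = -27*(-11) = 297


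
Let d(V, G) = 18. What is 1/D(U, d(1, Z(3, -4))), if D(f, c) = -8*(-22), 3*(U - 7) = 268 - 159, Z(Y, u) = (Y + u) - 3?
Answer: 1/176 ≈ 0.0056818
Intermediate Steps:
Z(Y, u) = -3 + Y + u
U = 130/3 (U = 7 + (268 - 159)/3 = 7 + (1/3)*109 = 7 + 109/3 = 130/3 ≈ 43.333)
D(f, c) = 176
1/D(U, d(1, Z(3, -4))) = 1/176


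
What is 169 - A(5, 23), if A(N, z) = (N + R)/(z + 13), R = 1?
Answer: 1013/6 ≈ 168.83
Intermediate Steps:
A(N, z) = (1 + N)/(13 + z) (A(N, z) = (N + 1)/(z + 13) = (1 + N)/(13 + z))
169 - A(5, 23) = 169 - (1 + 5)/(13 + 23) = 169 - 6/36 = 169 - 1*⅙ = 169 - ⅙ = 1013/6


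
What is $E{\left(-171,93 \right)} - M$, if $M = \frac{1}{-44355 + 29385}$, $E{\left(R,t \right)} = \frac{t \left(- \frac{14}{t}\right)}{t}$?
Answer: $- \frac{69829}{464070} \approx -0.15047$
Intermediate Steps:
$E{\left(R,t \right)} = - \frac{14}{t}$
$M = - \frac{1}{14970}$ ($M = \frac{1}{-14970} = - \frac{1}{14970} \approx -6.68 \cdot 10^{-5}$)
$E{\left(-171,93 \right)} - M = - \frac{14}{93} - - \frac{1}{14970} = \left(-14\right) \frac{1}{93} + \frac{1}{14970} = - \frac{14}{93} + \frac{1}{14970} = - \frac{69829}{464070}$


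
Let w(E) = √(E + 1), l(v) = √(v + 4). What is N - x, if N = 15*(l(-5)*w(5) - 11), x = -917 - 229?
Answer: 981 + 15*I*√6 ≈ 981.0 + 36.742*I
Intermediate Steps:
l(v) = √(4 + v)
w(E) = √(1 + E)
x = -1146
N = -165 + 15*I*√6 (N = 15*(√(4 - 5)*√(1 + 5) - 11) = 15*(√(-1)*√6 - 11) = 15*(I*√6 - 11) = 15*(-11 + I*√6) = -165 + 15*I*√6 ≈ -165.0 + 36.742*I)
N - x = (-165 + 15*I*√6) - 1*(-1146) = (-165 + 15*I*√6) + 1146 = 981 + 15*I*√6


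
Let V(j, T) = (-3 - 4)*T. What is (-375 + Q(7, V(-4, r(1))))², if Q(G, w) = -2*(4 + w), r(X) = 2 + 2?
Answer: 106929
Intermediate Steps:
r(X) = 4
V(j, T) = -7*T
Q(G, w) = -8 - 2*w
(-375 + Q(7, V(-4, r(1))))² = (-375 + (-8 - (-14)*4))² = (-375 + (-8 - 2*(-28)))² = (-375 + (-8 + 56))² = (-375 + 48)² = (-327)² = 106929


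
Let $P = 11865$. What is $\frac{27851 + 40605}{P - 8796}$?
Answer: $\frac{68456}{3069} \approx 22.306$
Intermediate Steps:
$\frac{27851 + 40605}{P - 8796} = \frac{27851 + 40605}{11865 - 8796} = \frac{68456}{3069}$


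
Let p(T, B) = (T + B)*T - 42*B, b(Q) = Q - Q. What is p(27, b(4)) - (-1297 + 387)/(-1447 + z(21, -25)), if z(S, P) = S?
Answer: 519322/713 ≈ 728.36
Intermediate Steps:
b(Q) = 0
p(T, B) = -42*B + T*(B + T) (p(T, B) = (B + T)*T - 42*B = T*(B + T) - 42*B = -42*B + T*(B + T))
p(27, b(4)) - (-1297 + 387)/(-1447 + z(21, -25)) = (27² - 42*0 + 0*27) - (-1297 + 387)/(-1447 + 21) = (729 + 0 + 0) - (-910)/(-1426) = 729 - (-910)*(-1)/1426 = 729 - 1*455/713 = 729 - 455/713 = 519322/713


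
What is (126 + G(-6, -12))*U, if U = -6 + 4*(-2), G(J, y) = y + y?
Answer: -1428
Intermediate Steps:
G(J, y) = 2*y
U = -14 (U = -6 - 8 = -14)
(126 + G(-6, -12))*U = (126 + 2*(-12))*(-14) = (126 - 24)*(-14) = 102*(-14) = -1428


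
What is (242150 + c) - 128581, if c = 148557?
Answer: 262126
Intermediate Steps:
(242150 + c) - 128581 = (242150 + 148557) - 128581 = 390707 - 128581 = 262126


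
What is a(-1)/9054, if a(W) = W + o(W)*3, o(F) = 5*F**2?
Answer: 7/4527 ≈ 0.0015463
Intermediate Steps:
a(W) = W + 15*W**2 (a(W) = W + (5*W**2)*3 = W + 15*W**2)
a(-1)/9054 = -(1 + 15*(-1))/9054 = -(1 - 15)*(1/9054) = -1*(-14)*(1/9054) = 14*(1/9054) = 7/4527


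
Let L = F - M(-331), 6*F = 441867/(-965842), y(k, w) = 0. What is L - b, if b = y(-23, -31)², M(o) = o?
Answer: 639240115/1931684 ≈ 330.92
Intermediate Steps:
F = -147289/1931684 (F = (441867/(-965842))/6 = (441867*(-1/965842))/6 = (⅙)*(-441867/965842) = -147289/1931684 ≈ -0.076249)
b = 0 (b = 0² = 0)
L = 639240115/1931684 (L = -147289/1931684 - 1*(-331) = -147289/1931684 + 331 = 639240115/1931684 ≈ 330.92)
L - b = 639240115/1931684 - 1*0 = 639240115/1931684 + 0 = 639240115/1931684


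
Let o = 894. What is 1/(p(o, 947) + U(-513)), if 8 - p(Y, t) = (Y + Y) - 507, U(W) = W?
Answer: -1/1786 ≈ -0.00055991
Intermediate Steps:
p(Y, t) = 515 - 2*Y (p(Y, t) = 8 - ((Y + Y) - 507) = 8 - (2*Y - 507) = 8 - (-507 + 2*Y) = 8 + (507 - 2*Y) = 515 - 2*Y)
1/(p(o, 947) + U(-513)) = 1/((515 - 2*894) - 513) = 1/((515 - 1788) - 513) = 1/(-1273 - 513) = 1/(-1786) = -1/1786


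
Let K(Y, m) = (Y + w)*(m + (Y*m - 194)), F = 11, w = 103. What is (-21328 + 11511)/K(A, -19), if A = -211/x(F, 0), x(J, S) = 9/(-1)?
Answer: 795177/6743788 ≈ 0.11791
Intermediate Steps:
x(J, S) = -9 (x(J, S) = 9*(-1) = -9)
A = 211/9 (A = -211/(-9) = -211*(-1/9) = 211/9 ≈ 23.444)
K(Y, m) = (103 + Y)*(-194 + m + Y*m) (K(Y, m) = (Y + 103)*(m + (Y*m - 194)) = (103 + Y)*(m + (-194 + Y*m)) = (103 + Y)*(-194 + m + Y*m))
(-21328 + 11511)/K(A, -19) = (-21328 + 11511)/(-19982 - 194*211/9 + 103*(-19) - 19*(211/9)**2 + 104*(211/9)*(-19)) = -9817/(-19982 - 40934/9 - 1957 - 19*44521/81 - 416936/9) = -9817/(-19982 - 40934/9 - 1957 - 845899/81 - 416936/9) = -9817/(-6743788/81) = -9817*(-81/6743788) = 795177/6743788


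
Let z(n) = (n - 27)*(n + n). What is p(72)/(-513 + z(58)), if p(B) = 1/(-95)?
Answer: -1/292885 ≈ -3.4143e-6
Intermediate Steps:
p(B) = -1/95
z(n) = 2*n*(-27 + n) (z(n) = (-27 + n)*(2*n) = 2*n*(-27 + n))
p(72)/(-513 + z(58)) = -1/(95*(-513 + 2*58*(-27 + 58))) = -1/(95*(-513 + 2*58*31)) = -1/(95*(-513 + 3596)) = -1/95/3083 = -1/95*1/3083 = -1/292885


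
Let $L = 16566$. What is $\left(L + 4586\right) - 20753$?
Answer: $399$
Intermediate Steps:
$\left(L + 4586\right) - 20753 = \left(16566 + 4586\right) - 20753 = 21152 - 20753 = 399$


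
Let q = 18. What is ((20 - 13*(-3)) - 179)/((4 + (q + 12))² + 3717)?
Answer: -120/4873 ≈ -0.024625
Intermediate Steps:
((20 - 13*(-3)) - 179)/((4 + (q + 12))² + 3717) = ((20 - 13*(-3)) - 179)/((4 + (18 + 12))² + 3717) = ((20 + 39) - 179)/((4 + 30)² + 3717) = (59 - 179)/(34² + 3717) = -120/(1156 + 3717) = -120/4873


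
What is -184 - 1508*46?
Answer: -69552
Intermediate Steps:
-184 - 1508*46 = -184 - 377*184 = -184 - 69368 = -69552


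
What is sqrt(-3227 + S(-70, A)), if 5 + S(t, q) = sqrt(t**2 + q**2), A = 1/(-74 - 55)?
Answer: sqrt(-53783712 + 129*sqrt(81540901))/129 ≈ 56.232*I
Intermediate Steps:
A = -1/129 (A = 1/(-129) = -1/129 ≈ -0.0077519)
S(t, q) = -5 + sqrt(q**2 + t**2) (S(t, q) = -5 + sqrt(t**2 + q**2) = -5 + sqrt(q**2 + t**2))
sqrt(-3227 + S(-70, A)) = sqrt(-3227 + (-5 + sqrt((-1/129)**2 + (-70)**2))) = sqrt(-3227 + (-5 + sqrt(1/16641 + 4900))) = sqrt(-3227 + (-5 + sqrt(81540901/16641))) = sqrt(-3227 + (-5 + sqrt(81540901)/129)) = sqrt(-3232 + sqrt(81540901)/129)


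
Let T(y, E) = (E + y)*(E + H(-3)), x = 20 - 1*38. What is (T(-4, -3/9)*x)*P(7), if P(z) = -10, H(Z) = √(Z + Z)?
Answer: 260 - 780*I*√6 ≈ 260.0 - 1910.6*I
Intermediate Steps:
H(Z) = √2*√Z (H(Z) = √(2*Z) = √2*√Z)
x = -18 (x = 20 - 38 = -18)
T(y, E) = (E + y)*(E + I*√6) (T(y, E) = (E + y)*(E + √2*√(-3)) = (E + y)*(E + √2*(I*√3)) = (E + y)*(E + I*√6))
(T(-4, -3/9)*x)*P(7) = (((-3/9)² - 3/9*(-4) + I*(-3/9)*√6 + I*(-4)*√6)*(-18))*(-10) = (((-3*⅑)² - 3*⅑*(-4) + I*(-3*⅑)*√6 - 4*I*√6)*(-18))*(-10) = (((-⅓)² - ⅓*(-4) + I*(-⅓)*√6 - 4*I*√6)*(-18))*(-10) = ((⅑ + 4/3 - I*√6/3 - 4*I*√6)*(-18))*(-10) = ((13/9 - 13*I*√6/3)*(-18))*(-10) = (-26 + 78*I*√6)*(-10) = 260 - 780*I*√6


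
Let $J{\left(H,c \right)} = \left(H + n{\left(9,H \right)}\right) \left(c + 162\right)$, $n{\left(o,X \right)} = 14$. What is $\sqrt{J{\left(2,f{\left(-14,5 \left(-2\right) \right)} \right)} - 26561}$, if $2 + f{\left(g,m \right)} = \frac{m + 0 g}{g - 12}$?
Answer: $\frac{i \sqrt{4055129}}{13} \approx 154.9 i$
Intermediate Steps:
$f{\left(g,m \right)} = -2 + \frac{m}{-12 + g}$ ($f{\left(g,m \right)} = -2 + \frac{m + 0 g}{g - 12} = -2 + \frac{m + 0}{-12 + g} = -2 + \frac{m}{-12 + g}$)
$J{\left(H,c \right)} = \left(14 + H\right) \left(162 + c\right)$ ($J{\left(H,c \right)} = \left(H + 14\right) \left(c + 162\right) = \left(14 + H\right) \left(162 + c\right)$)
$\sqrt{J{\left(2,f{\left(-14,5 \left(-2\right) \right)} \right)} - 26561} = \sqrt{\left(2268 + 14 \frac{24 + 5 \left(-2\right) - -28}{-12 - 14} + 162 \cdot 2 + 2 \frac{24 + 5 \left(-2\right) - -28}{-12 - 14}\right) - 26561} = \sqrt{\left(2268 + 14 \frac{24 - 10 + 28}{-26} + 324 + 2 \frac{24 - 10 + 28}{-26}\right) - 26561} = \sqrt{\left(2268 + 14 \left(\left(- \frac{1}{26}\right) 42\right) + 324 + 2 \left(\left(- \frac{1}{26}\right) 42\right)\right) - 26561} = \sqrt{\left(2268 + 14 \left(- \frac{21}{13}\right) + 324 + 2 \left(- \frac{21}{13}\right)\right) - 26561} = \sqrt{\left(2268 - \frac{294}{13} + 324 - \frac{42}{13}\right) - 26561} = \sqrt{\frac{33360}{13} - 26561} = \sqrt{- \frac{311933}{13}} = \frac{i \sqrt{4055129}}{13}$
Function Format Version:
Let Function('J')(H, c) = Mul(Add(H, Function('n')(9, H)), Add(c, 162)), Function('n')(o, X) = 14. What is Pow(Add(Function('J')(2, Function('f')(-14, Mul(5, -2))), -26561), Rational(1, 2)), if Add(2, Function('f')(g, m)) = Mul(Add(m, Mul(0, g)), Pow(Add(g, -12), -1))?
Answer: Mul(Rational(1, 13), I, Pow(4055129, Rational(1, 2))) ≈ Mul(154.90, I)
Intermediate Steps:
Function('f')(g, m) = Add(-2, Mul(m, Pow(Add(-12, g), -1))) (Function('f')(g, m) = Add(-2, Mul(Add(m, Mul(0, g)), Pow(Add(g, -12), -1))) = Add(-2, Mul(Add(m, 0), Pow(Add(-12, g), -1))) = Add(-2, Mul(m, Pow(Add(-12, g), -1))))
Function('J')(H, c) = Mul(Add(14, H), Add(162, c)) (Function('J')(H, c) = Mul(Add(H, 14), Add(c, 162)) = Mul(Add(14, H), Add(162, c)))
Pow(Add(Function('J')(2, Function('f')(-14, Mul(5, -2))), -26561), Rational(1, 2)) = Pow(Add(Add(2268, Mul(14, Mul(Pow(Add(-12, -14), -1), Add(24, Mul(5, -2), Mul(-2, -14)))), Mul(162, 2), Mul(2, Mul(Pow(Add(-12, -14), -1), Add(24, Mul(5, -2), Mul(-2, -14))))), -26561), Rational(1, 2)) = Pow(Add(Add(2268, Mul(14, Mul(Pow(-26, -1), Add(24, -10, 28))), 324, Mul(2, Mul(Pow(-26, -1), Add(24, -10, 28)))), -26561), Rational(1, 2)) = Pow(Add(Add(2268, Mul(14, Mul(Rational(-1, 26), 42)), 324, Mul(2, Mul(Rational(-1, 26), 42))), -26561), Rational(1, 2)) = Pow(Add(Add(2268, Mul(14, Rational(-21, 13)), 324, Mul(2, Rational(-21, 13))), -26561), Rational(1, 2)) = Pow(Add(Add(2268, Rational(-294, 13), 324, Rational(-42, 13)), -26561), Rational(1, 2)) = Pow(Add(Rational(33360, 13), -26561), Rational(1, 2)) = Pow(Rational(-311933, 13), Rational(1, 2)) = Mul(Rational(1, 13), I, Pow(4055129, Rational(1, 2)))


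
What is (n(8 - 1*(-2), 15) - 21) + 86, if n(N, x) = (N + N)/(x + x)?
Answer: 197/3 ≈ 65.667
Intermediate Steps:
n(N, x) = N/x (n(N, x) = (2*N)/((2*x)) = (2*N)*(1/(2*x)) = N/x)
(n(8 - 1*(-2), 15) - 21) + 86 = ((8 - 1*(-2))/15 - 21) + 86 = ((8 + 2)*(1/15) - 21) + 86 = (10*(1/15) - 21) + 86 = (⅔ - 21) + 86 = -61/3 + 86 = 197/3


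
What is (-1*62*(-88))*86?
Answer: 469216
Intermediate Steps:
(-1*62*(-88))*86 = -62*(-88)*86 = 5456*86 = 469216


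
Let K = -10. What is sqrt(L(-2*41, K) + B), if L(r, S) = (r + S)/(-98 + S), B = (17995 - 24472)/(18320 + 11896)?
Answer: sqrt(1309584102)/45324 ≈ 0.79843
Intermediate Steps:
B = -2159/10072 (B = -6477/30216 = -6477*1/30216 = -2159/10072 ≈ -0.21436)
L(r, S) = (S + r)/(-98 + S)
sqrt(L(-2*41, K) + B) = sqrt((-10 - 2*41)/(-98 - 10) - 2159/10072) = sqrt((-10 - 82)/(-108) - 2159/10072) = sqrt(-1/108*(-92) - 2159/10072) = sqrt(23/27 - 2159/10072) = sqrt(173363/271944) = sqrt(1309584102)/45324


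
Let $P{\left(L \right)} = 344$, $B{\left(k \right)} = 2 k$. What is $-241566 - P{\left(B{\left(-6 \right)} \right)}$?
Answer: $-241910$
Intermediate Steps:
$-241566 - P{\left(B{\left(-6 \right)} \right)} = -241566 - 344 = -241910$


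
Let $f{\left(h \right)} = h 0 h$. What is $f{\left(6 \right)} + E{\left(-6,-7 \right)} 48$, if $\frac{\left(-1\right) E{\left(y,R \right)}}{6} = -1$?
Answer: $288$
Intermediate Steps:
$E{\left(y,R \right)} = 6$ ($E{\left(y,R \right)} = \left(-6\right) \left(-1\right) = 6$)
$f{\left(h \right)} = 0$ ($f{\left(h \right)} = h 0 = 0$)
$f{\left(6 \right)} + E{\left(-6,-7 \right)} 48 = 0 + 6 \cdot 48 = 0 + 288 = 288$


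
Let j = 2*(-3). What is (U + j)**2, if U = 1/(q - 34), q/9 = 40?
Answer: 3822025/106276 ≈ 35.963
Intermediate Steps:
q = 360 (q = 9*40 = 360)
j = -6
U = 1/326 (U = 1/(360 - 34) = 1/326 ≈ 0.0030675)
(U + j)**2 = (1/326 - 6)**2 = (-1955/326)**2 = 3822025/106276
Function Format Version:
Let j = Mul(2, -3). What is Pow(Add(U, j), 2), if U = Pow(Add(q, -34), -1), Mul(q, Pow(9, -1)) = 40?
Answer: Rational(3822025, 106276) ≈ 35.963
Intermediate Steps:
q = 360 (q = Mul(9, 40) = 360)
j = -6
U = Rational(1, 326) (U = Pow(Add(360, -34), -1) = Pow(326, -1) = Rational(1, 326) ≈ 0.0030675)
Pow(Add(U, j), 2) = Pow(Add(Rational(1, 326), -6), 2) = Pow(Rational(-1955, 326), 2) = Rational(3822025, 106276)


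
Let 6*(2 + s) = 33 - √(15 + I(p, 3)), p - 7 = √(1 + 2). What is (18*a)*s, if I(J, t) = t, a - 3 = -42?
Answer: -2457 + 351*√2 ≈ -1960.6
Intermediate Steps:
a = -39 (a = 3 - 42 = -39)
p = 7 + √3 (p = 7 + √(1 + 2) = 7 + √3 ≈ 8.7321)
s = 7/2 - √2/2 (s = -2 + (33 - √(15 + 3))/6 = -2 + (33 - √18)/6 = -2 + (33 - 3*√2)/6 = -2 + (11/2 - √2/2) = 7/2 - √2/2 ≈ 2.7929)
(18*a)*s = (18*(-39))*(7/2 - √2/2) = -702*(7/2 - √2/2) = -2457 + 351*√2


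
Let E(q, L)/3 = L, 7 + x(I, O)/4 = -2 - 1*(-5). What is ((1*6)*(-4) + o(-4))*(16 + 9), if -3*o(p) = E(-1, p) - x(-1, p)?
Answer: -1900/3 ≈ -633.33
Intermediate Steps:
x(I, O) = -16 (x(I, O) = -28 + 4*(-2 - 1*(-5)) = -28 + 4*(-2 + 5) = -28 + 4*3 = -28 + 12 = -16)
E(q, L) = 3*L
o(p) = -16/3 - p (o(p) = -(3*p - 1*(-16))/3 = -(3*p + 16)/3 = -(16 + 3*p)/3 = -16/3 - p)
((1*6)*(-4) + o(-4))*(16 + 9) = ((1*6)*(-4) + (-16/3 - 1*(-4)))*(16 + 9) = (6*(-4) + (-16/3 + 4))*25 = (-24 - 4/3)*25 = -76/3*25 = -1900/3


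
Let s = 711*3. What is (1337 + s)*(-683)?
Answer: -2370010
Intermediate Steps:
s = 2133
(1337 + s)*(-683) = (1337 + 2133)*(-683) = 3470*(-683) = -2370010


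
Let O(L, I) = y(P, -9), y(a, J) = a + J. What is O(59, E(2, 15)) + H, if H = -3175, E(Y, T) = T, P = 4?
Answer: -3180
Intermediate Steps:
y(a, J) = J + a
O(L, I) = -5 (O(L, I) = -9 + 4 = -5)
O(59, E(2, 15)) + H = -5 - 3175 = -3180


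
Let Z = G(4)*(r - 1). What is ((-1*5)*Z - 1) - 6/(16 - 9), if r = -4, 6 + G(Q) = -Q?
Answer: -1763/7 ≈ -251.86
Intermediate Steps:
G(Q) = -6 - Q
Z = 50 (Z = (-6 - 1*4)*(-4 - 1) = (-6 - 4)*(-5) = -10*(-5) = 50)
((-1*5)*Z - 1) - 6/(16 - 9) = (-1*5*50 - 1) - 6/(16 - 9) = (-5*50 - 1) - 6/7 = (-250 - 1) + (⅐)*(-6) = -251 - 6/7 = -1763/7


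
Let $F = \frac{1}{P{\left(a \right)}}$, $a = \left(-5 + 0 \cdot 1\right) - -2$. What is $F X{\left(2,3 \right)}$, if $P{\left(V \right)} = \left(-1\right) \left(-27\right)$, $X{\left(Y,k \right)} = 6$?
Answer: $\frac{2}{9} \approx 0.22222$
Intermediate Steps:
$a = -3$ ($a = \left(-5 + 0\right) + 2 = -5 + 2 = -3$)
$P{\left(V \right)} = 27$
$F = \frac{1}{27} \approx 0.037037$
$F X{\left(2,3 \right)} = \frac{1}{27} \cdot 6 = \frac{2}{9}$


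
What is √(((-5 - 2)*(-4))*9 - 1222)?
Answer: I*√970 ≈ 31.145*I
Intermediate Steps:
√(((-5 - 2)*(-4))*9 - 1222) = √(-7*(-4)*9 - 1222) = √(28*9 - 1222) = √(252 - 1222) = √(-970) = I*√970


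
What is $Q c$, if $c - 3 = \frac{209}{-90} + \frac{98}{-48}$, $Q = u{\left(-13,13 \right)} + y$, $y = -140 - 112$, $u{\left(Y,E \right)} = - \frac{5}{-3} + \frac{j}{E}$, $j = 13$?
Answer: $\frac{91817}{270} \approx 340.06$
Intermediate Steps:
$u{\left(Y,E \right)} = \frac{5}{3} + \frac{13}{E}$ ($u{\left(Y,E \right)} = - \frac{5}{-3} + \frac{13}{E} = \left(-5\right) \left(- \frac{1}{3}\right) + \frac{13}{E} = \frac{5}{3} + \frac{13}{E}$)
$y = -252$
$Q = - \frac{748}{3}$ ($Q = \left(\frac{5}{3} + \frac{13}{13}\right) - 252 = \left(\frac{5}{3} + 13 \cdot \frac{1}{13}\right) - 252 = \left(\frac{5}{3} + 1\right) - 252 = \frac{8}{3} - 252 = - \frac{748}{3} \approx -249.33$)
$c = - \frac{491}{360}$ ($c = 3 + \left(\frac{209}{-90} + \frac{98}{-48}\right) = 3 + \left(209 \left(- \frac{1}{90}\right) + 98 \left(- \frac{1}{48}\right)\right) = 3 - \frac{1571}{360} = - \frac{491}{360} \approx -1.3639$)
$Q c = \left(- \frac{748}{3}\right) \left(- \frac{491}{360}\right) = \frac{91817}{270}$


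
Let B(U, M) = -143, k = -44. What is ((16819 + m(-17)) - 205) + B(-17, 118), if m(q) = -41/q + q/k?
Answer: 12322401/748 ≈ 16474.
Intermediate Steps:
m(q) = -41/q - q/44 (m(q) = -41/q + q/(-44) = -41/q + q*(-1/44) = -41/q - q/44)
((16819 + m(-17)) - 205) + B(-17, 118) = ((16819 + (-41/(-17) - 1/44*(-17))) - 205) - 143 = ((16819 + (-41*(-1/17) + 17/44)) - 205) - 143 = ((16819 + (41/17 + 17/44)) - 205) - 143 = ((16819 + 2093/748) - 205) - 143 = (12582705/748 - 205) - 143 = 12429365/748 - 143 = 12322401/748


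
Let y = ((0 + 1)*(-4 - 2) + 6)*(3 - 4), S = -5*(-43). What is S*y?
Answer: 0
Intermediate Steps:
S = 215
y = 0 (y = (1*(-6) + 6)*(-1) = (-6 + 6)*(-1) = 0*(-1) = 0)
S*y = 215*0 = 0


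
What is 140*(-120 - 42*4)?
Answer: -40320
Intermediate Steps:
140*(-120 - 42*4) = 140*(-120 - 3*56) = 140*(-120 - 168) = 140*(-288) = -40320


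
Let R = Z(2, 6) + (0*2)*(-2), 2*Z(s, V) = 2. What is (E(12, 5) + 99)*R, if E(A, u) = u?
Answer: 104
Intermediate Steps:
Z(s, V) = 1 (Z(s, V) = (½)*2 = 1)
R = 1 (R = 1 + (0*2)*(-2) = 1 + 0*(-2) = 1 + 0 = 1)
(E(12, 5) + 99)*R = (5 + 99)*1 = 104*1 = 104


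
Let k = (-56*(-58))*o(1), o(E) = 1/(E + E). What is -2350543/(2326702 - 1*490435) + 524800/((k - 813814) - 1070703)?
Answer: -598832653611/384166031159 ≈ -1.5588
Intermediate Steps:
o(E) = 1/(2*E)
k = 1624 (k = (-56*(-58))*((½)/1) = 3248*((½)*1) = 3248*(½) = 1624)
-2350543/(2326702 - 1*490435) + 524800/((k - 813814) - 1070703) = -2350543/(2326702 - 1*490435) + 524800/((1624 - 813814) - 1070703) = -2350543/(2326702 - 490435) + 524800/(-812190 - 1070703) = -2350543/1836267 + 524800/(-1882893) = -2350543*1/1836267 + 524800*(-1/1882893) = -2350543/1836267 - 524800/1882893 = -598832653611/384166031159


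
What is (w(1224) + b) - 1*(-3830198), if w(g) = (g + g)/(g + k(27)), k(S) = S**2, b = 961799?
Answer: 1039863621/217 ≈ 4.7920e+6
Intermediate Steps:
w(g) = 2*g/(729 + g) (w(g) = (g + g)/(g + 27**2) = (2*g)/(g + 729) = (2*g)/(729 + g) = 2*g/(729 + g))
(w(1224) + b) - 1*(-3830198) = (2*1224/(729 + 1224) + 961799) - 1*(-3830198) = (2*1224/1953 + 961799) + 3830198 = (2*1224*(1/1953) + 961799) + 3830198 = (272/217 + 961799) + 3830198 = 208710655/217 + 3830198 = 1039863621/217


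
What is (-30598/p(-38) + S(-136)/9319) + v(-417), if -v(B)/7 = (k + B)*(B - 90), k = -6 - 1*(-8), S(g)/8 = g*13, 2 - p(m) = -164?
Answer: -1139347742628/773477 ≈ -1.4730e+6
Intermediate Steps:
p(m) = 166 (p(m) = 2 - 1*(-164) = 2 + 164 = 166)
S(g) = 104*g (S(g) = 8*(g*13) = 8*(13*g) = 104*g)
k = 2 (k = -6 + 8 = 2)
v(B) = -7*(-90 + B)*(2 + B) (v(B) = -7*(2 + B)*(B - 90) = -7*(2 + B)*(-90 + B) = -7*(-90 + B)*(2 + B))
(-30598/p(-38) + S(-136)/9319) + v(-417) = (-30598/166 + (104*(-136))/9319) + (1260 - 7*(-417)**2 + 616*(-417)) = (-30598*1/166 - 14144*1/9319) + (1260 - 7*173889 - 256872) = (-15299/83 - 14144/9319) + (1260 - 1217223 - 256872) = -143745333/773477 - 1472835 = -1139347742628/773477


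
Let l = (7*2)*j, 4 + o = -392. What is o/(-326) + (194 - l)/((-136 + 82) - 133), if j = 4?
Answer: 14532/30481 ≈ 0.47676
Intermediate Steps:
o = -396 (o = -4 - 392 = -396)
l = 56 (l = (7*2)*4 = 14*4 = 56)
o/(-326) + (194 - l)/((-136 + 82) - 133) = -396/(-326) + (194 - 1*56)/((-136 + 82) - 133) = -396*(-1/326) + (194 - 56)/(-54 - 133) = 198/163 + 138/(-187) = 198/163 + 138*(-1/187) = 198/163 - 138/187 = 14532/30481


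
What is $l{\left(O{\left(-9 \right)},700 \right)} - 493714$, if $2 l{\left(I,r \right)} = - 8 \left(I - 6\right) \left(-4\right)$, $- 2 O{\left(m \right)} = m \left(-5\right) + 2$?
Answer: $-494186$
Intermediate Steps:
$O{\left(m \right)} = -1 + \frac{5 m}{2}$ ($O{\left(m \right)} = - \frac{m \left(-5\right) + 2}{2} = - \frac{- 5 m + 2}{2} = - \frac{2 - 5 m}{2} = -1 + \frac{5 m}{2}$)
$l{\left(I,r \right)} = -96 + 16 I$ ($l{\left(I,r \right)} = \frac{- 8 \left(I - 6\right) \left(-4\right)}{2} = \frac{- 8 \left(-6 + I\right) \left(-4\right)}{2} = \frac{\left(48 - 8 I\right) \left(-4\right)}{2} = \frac{-192 + 32 I}{2} = -96 + 16 I$)
$l{\left(O{\left(-9 \right)},700 \right)} - 493714 = \left(-96 + 16 \left(-1 + \frac{5}{2} \left(-9\right)\right)\right) - 493714 = \left(-96 + 16 \left(-1 - \frac{45}{2}\right)\right) - 493714 = \left(-96 + 16 \left(- \frac{47}{2}\right)\right) - 493714 = \left(-96 - 376\right) - 493714 = -472 - 493714 = -494186$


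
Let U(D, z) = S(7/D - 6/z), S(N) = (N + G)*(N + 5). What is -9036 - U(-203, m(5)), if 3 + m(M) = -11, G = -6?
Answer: -371118414/41209 ≈ -9005.8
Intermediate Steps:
m(M) = -14 (m(M) = -3 - 11 = -14)
S(N) = (-6 + N)*(5 + N) (S(N) = (N - 6)*(N + 5) = (-6 + N)*(5 + N))
U(D, z) = -30 + (-6/z + 7/D)² - 7/D + 6/z (U(D, z) = -30 + (7/D - 6/z)² - (7/D - 6/z) = -30 + (-6/z + 7/D)² - (-6/z + 7/D) = -30 + (-6/z + 7/D)² + (-7/D + 6/z) = -30 + (-6/z + 7/D)² - 7/D + 6/z)
-9036 - U(-203, m(5)) = -9036 - (-30 - 7/(-203) + 6/(-14) + (-7*(-14) + 6*(-203))²/((-203)²*(-14)²)) = -9036 - (-30 - 7*(-1/203) + 6*(-1/14) + (1/41209)*(1/196)*(98 - 1218)²) = -9036 - (-30 + 1/29 - 3/7 + (1/41209)*(1/196)*(-1120)²) = -9036 - (-30 + 1/29 - 3/7 + (1/41209)*(1/196)*1254400) = -9036 - (-30 + 1/29 - 3/7 + 6400/41209) = -9036 - 1*(-1246110/41209) = -9036 + 1246110/41209 = -371118414/41209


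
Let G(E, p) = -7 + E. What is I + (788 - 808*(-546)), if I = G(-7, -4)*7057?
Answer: 343158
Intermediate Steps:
I = -98798 (I = (-7 - 7)*7057 = -14*7057 = -98798)
I + (788 - 808*(-546)) = -98798 + (788 - 808*(-546)) = -98798 + (788 + 441168) = -98798 + 441956 = 343158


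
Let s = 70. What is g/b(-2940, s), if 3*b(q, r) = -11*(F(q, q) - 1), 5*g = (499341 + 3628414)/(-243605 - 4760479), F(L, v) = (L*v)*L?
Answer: -825551/466270579003020308 ≈ -1.7705e-12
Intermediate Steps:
F(L, v) = v*L²
g = -825551/5004084 (g = ((499341 + 3628414)/(-243605 - 4760479))/5 = (4127755/(-5004084))/5 = (4127755*(-1/5004084))/5 = (⅕)*(-4127755/5004084) = -825551/5004084 ≈ -0.16498)
b(q, r) = 11/3 - 11*q³/3 (b(q, r) = (-11*(q*q² - 1))/3 = (-11*(q³ - 1))/3 = (-11*(-1 + q³))/3 = (11 - 11*q³)/3 = 11/3 - 11*q³/3)
g/b(-2940, s) = -825551/(5004084*(11/3 - 11/3*(-2940)³)) = -825551/(5004084*(11/3 - 11/3*(-25412184000))) = -825551/(5004084*(11/3 + 93178008000)) = -825551/(5004084*279534024011/3) = -825551/5004084*3/279534024011 = -825551/466270579003020308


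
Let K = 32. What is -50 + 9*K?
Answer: 238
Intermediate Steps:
-50 + 9*K = -50 + 9*32 = -50 + 288 = 238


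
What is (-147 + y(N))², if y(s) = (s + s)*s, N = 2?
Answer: 19321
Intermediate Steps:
y(s) = 2*s² (y(s) = (2*s)*s = 2*s²)
(-147 + y(N))² = (-147 + 2*2²)² = (-147 + 2*4)² = (-147 + 8)² = (-139)² = 19321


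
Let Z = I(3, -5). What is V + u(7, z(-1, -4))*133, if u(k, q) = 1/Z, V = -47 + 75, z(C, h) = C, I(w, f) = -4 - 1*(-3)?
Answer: -105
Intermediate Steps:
I(w, f) = -1 (I(w, f) = -4 + 3 = -1)
Z = -1
V = 28
u(k, q) = -1 (u(k, q) = 1/(-1) = -1)
V + u(7, z(-1, -4))*133 = 28 - 1*133 = 28 - 133 = -105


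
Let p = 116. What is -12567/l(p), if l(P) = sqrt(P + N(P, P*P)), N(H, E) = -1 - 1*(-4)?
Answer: -12567*sqrt(119)/119 ≈ -1152.0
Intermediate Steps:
N(H, E) = 3 (N(H, E) = -1 + 4 = 3)
l(P) = sqrt(3 + P) (l(P) = sqrt(P + 3) = sqrt(3 + P))
-12567/l(p) = -12567/sqrt(3 + 116) = -12567*sqrt(119)/119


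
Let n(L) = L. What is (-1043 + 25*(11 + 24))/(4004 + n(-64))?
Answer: -42/985 ≈ -0.042640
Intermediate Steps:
(-1043 + 25*(11 + 24))/(4004 + n(-64)) = (-1043 + 25*(11 + 24))/(4004 - 64) = (-1043 + 25*35)/3940 = (-1043 + 875)*(1/3940) = -168*1/3940 = -42/985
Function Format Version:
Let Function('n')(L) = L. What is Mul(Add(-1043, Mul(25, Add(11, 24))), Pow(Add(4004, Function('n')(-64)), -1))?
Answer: Rational(-42, 985) ≈ -0.042640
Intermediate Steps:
Mul(Add(-1043, Mul(25, Add(11, 24))), Pow(Add(4004, Function('n')(-64)), -1)) = Mul(Add(-1043, Mul(25, Add(11, 24))), Pow(Add(4004, -64), -1)) = Mul(Add(-1043, Mul(25, 35)), Pow(3940, -1)) = Mul(Add(-1043, 875), Rational(1, 3940)) = Mul(-168, Rational(1, 3940)) = Rational(-42, 985)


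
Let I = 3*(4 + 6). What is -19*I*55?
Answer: -31350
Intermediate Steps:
I = 30 (I = 3*10 = 30)
-19*I*55 = -19*30*55 = -570*55 = -31350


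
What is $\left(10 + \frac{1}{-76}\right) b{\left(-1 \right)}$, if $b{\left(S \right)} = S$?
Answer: $- \frac{759}{76} \approx -9.9868$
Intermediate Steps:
$\left(10 + \frac{1}{-76}\right) b{\left(-1 \right)} = \left(10 + \frac{1}{-76}\right) \left(-1\right) = \left(10 - \frac{1}{76}\right) \left(-1\right) = \frac{759}{76} \left(-1\right) = - \frac{759}{76}$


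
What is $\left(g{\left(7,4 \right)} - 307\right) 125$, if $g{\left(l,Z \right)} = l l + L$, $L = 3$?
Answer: $-31875$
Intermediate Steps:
$g{\left(l,Z \right)} = 3 + l^{2}$ ($g{\left(l,Z \right)} = l l + 3 = l^{2} + 3 = 3 + l^{2}$)
$\left(g{\left(7,4 \right)} - 307\right) 125 = \left(\left(3 + 7^{2}\right) - 307\right) 125 = \left(\left(3 + 49\right) - 307\right) 125 = \left(52 - 307\right) 125 = \left(-255\right) 125 = -31875$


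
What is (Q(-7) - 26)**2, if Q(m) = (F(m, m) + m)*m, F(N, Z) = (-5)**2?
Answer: 23104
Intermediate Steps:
F(N, Z) = 25
Q(m) = m*(25 + m) (Q(m) = (25 + m)*m = m*(25 + m))
(Q(-7) - 26)**2 = (-7*(25 - 7) - 26)**2 = (-7*18 - 26)**2 = (-126 - 26)**2 = (-152)**2 = 23104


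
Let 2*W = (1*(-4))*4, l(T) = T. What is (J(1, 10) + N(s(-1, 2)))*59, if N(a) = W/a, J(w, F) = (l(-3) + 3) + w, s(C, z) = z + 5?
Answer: -59/7 ≈ -8.4286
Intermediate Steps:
s(C, z) = 5 + z
W = -8 (W = ((1*(-4))*4)/2 = (-4*4)/2 = (½)*(-16) = -8)
J(w, F) = w (J(w, F) = (-3 + 3) + w = 0 + w = w)
N(a) = -8/a
(J(1, 10) + N(s(-1, 2)))*59 = (1 - 8/(5 + 2))*59 = (1 - 8/7)*59 = -⅐*59 = -59/7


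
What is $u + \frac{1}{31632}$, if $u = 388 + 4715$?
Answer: $\frac{161418097}{31632} \approx 5103.0$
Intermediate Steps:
$u = 5103$
$u + \frac{1}{31632} = 5103 + \frac{1}{31632} = \frac{161418097}{31632}$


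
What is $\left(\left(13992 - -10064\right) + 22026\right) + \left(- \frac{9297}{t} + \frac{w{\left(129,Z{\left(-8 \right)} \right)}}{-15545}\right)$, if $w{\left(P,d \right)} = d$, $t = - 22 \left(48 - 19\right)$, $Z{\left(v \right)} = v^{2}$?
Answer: $\frac{457172393253}{9917710} \approx 46097.0$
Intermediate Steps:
$t = -638$ ($t = \left(-22\right) 29 = -638$)
$\left(\left(13992 - -10064\right) + 22026\right) + \left(- \frac{9297}{t} + \frac{w{\left(129,Z{\left(-8 \right)} \right)}}{-15545}\right) = \left(\left(13992 - -10064\right) + 22026\right) + \left(- \frac{9297}{-638} + \frac{\left(-8\right)^{2}}{-15545}\right) = \left(\left(13992 + 10064\right) + 22026\right) + \left(\left(-9297\right) \left(- \frac{1}{638}\right) + 64 \left(- \frac{1}{15545}\right)\right) = \left(24056 + 22026\right) + \left(\frac{9297}{638} - \frac{64}{15545}\right) = 46082 + \frac{144481033}{9917710} = \frac{457172393253}{9917710}$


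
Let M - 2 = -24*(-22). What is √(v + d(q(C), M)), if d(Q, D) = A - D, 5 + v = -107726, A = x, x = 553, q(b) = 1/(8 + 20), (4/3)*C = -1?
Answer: 2*I*√26927 ≈ 328.19*I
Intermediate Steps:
C = -¾ (C = (¾)*(-1) = -¾ ≈ -0.75000)
M = 530 (M = 2 - 24*(-22) = 2 + 528 = 530)
q(b) = 1/28
A = 553
v = -107731 (v = -5 - 107726 = -107731)
d(Q, D) = 553 - D
√(v + d(q(C), M)) = √(-107731 + (553 - 1*530)) = √(-107731 + (553 - 530)) = √(-107731 + 23) = √(-107708) = 2*I*√26927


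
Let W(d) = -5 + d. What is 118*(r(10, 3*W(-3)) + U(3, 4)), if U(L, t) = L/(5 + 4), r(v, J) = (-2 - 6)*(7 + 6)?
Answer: -36698/3 ≈ -12233.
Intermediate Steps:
r(v, J) = -104 (r(v, J) = -8*13 = -104)
U(L, t) = L/9
118*(r(10, 3*W(-3)) + U(3, 4)) = 118*(-104 + (⅑)*3) = 118*(-104 + ⅓) = 118*(-311/3) = -36698/3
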